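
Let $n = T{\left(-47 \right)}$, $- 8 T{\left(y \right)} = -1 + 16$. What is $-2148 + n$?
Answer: $- \frac{17199}{8} \approx -2149.9$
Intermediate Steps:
$T{\left(y \right)} = - \frac{15}{8}$ ($T{\left(y \right)} = - \frac{-1 + 16}{8} = \left(- \frac{1}{8}\right) 15 = - \frac{15}{8}$)
$n = - \frac{15}{8} \approx -1.875$
$-2148 + n = -2148 - \frac{15}{8} = - \frac{17199}{8}$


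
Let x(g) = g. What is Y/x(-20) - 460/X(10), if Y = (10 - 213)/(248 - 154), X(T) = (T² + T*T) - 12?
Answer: -4397/1880 ≈ -2.3388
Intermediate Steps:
X(T) = -12 + 2*T² (X(T) = (T² + T²) - 12 = 2*T² - 12 = -12 + 2*T²)
Y = -203/94 ≈ -2.1596
Y/x(-20) - 460/X(10) = -203/94/(-20) - 460/(-12 + 2*10²) = -203/94*(-1/20) - 460/(-12 + 2*100) = 203/1880 - 460/(-12 + 200) = 203/1880 - 460/188 = 203/1880 - 460*1/188 = 203/1880 - 115/47 = -4397/1880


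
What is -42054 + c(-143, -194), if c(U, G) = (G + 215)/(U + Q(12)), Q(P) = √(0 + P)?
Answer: -859460601/20437 - 42*√3/20437 ≈ -42054.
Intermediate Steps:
Q(P) = √P
c(U, G) = (215 + G)/(U + 2*√3) (c(U, G) = (G + 215)/(U + √12) = (215 + G)/(U + 2*√3))
-42054 + c(-143, -194) = -42054 + (215 - 194)/(-143 + 2*√3) = -42054 + 21/(-143 + 2*√3)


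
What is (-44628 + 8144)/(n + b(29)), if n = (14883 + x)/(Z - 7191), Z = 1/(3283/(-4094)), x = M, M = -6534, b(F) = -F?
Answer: 430732785574/356081015 ≈ 1209.6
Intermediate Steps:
x = -6534
Z = -4094/3283 (Z = 1/(3283*(-1/4094)) = 1/(-3283/4094) = -4094/3283 ≈ -1.2470)
n = -27409767/23612147 (n = (14883 - 6534)/(-4094/3283 - 7191) = 8349/(-23612147/3283) = 8349*(-3283/23612147) = -27409767/23612147 ≈ -1.1608)
(-44628 + 8144)/(n + b(29)) = (-44628 + 8144)/(-27409767/23612147 - 1*29) = -36484/(-27409767/23612147 - 29) = -36484/(-712162030/23612147) = -36484*(-23612147/712162030) = 430732785574/356081015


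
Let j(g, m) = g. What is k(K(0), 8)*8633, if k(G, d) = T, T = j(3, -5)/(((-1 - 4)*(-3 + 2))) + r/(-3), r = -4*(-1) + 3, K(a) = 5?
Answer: -224458/15 ≈ -14964.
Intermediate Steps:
r = 7 (r = 4 + 3 = 7)
T = -26/15 (T = 3/(((-1 - 4)*(-3 + 2))) + 7/(-3) = 3/((-5*(-1))) + 7*(-⅓) = 3/5 - 7/3 = 3*(⅕) - 7/3 = ⅗ - 7/3 = -26/15 ≈ -1.7333)
k(G, d) = -26/15
k(K(0), 8)*8633 = -26/15*8633 = -224458/15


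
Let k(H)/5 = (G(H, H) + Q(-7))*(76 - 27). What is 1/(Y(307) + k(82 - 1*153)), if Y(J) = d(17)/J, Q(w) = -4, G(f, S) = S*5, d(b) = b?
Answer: -307/27002168 ≈ -1.1369e-5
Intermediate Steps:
G(f, S) = 5*S
Y(J) = 17/J
k(H) = -980 + 1225*H (k(H) = 5*((5*H - 4)*(76 - 27)) = 5*((-4 + 5*H)*49) = 5*(-196 + 245*H) = -980 + 1225*H)
1/(Y(307) + k(82 - 1*153)) = 1/(17/307 + (-980 + 1225*(82 - 1*153))) = 1/(17*(1/307) + (-980 + 1225*(82 - 153))) = 1/(17/307 + (-980 + 1225*(-71))) = 1/(17/307 + (-980 - 86975)) = 1/(17/307 - 87955) = 1/(-27002168/307) = -307/27002168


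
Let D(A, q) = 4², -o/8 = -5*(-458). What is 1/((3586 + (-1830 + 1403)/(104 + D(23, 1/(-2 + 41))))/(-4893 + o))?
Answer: -2785560/429893 ≈ -6.4797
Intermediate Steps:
o = -18320 (o = -(-40)*(-458) = -8*2290 = -18320)
D(A, q) = 16
1/((3586 + (-1830 + 1403)/(104 + D(23, 1/(-2 + 41))))/(-4893 + o)) = 1/((3586 + (-1830 + 1403)/(104 + 16))/(-4893 - 18320)) = 1/((3586 - 427/120)/(-23213)) = 1/((3586 - 427*1/120)*(-1/23213)) = 1/((3586 - 427/120)*(-1/23213)) = 1/((429893/120)*(-1/23213)) = 1/(-429893/2785560) = -2785560/429893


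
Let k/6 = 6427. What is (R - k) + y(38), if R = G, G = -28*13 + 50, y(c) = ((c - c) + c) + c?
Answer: -38800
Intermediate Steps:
k = 38562 (k = 6*6427 = 38562)
y(c) = 2*c (y(c) = (0 + c) + c = c + c = 2*c)
G = -314 (G = -364 + 50 = -314)
R = -314
(R - k) + y(38) = (-314 - 1*38562) + 2*38 = (-314 - 38562) + 76 = -38876 + 76 = -38800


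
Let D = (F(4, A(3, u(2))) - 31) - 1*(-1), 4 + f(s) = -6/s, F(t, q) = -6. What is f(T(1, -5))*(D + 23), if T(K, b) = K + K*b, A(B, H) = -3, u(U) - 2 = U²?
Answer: 65/2 ≈ 32.500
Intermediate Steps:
u(U) = 2 + U²
f(s) = -4 - 6/s
D = -36 (D = (-6 - 31) - 1*(-1) = -37 + 1 = -36)
f(T(1, -5))*(D + 23) = (-4 - 6/(1 - 5))*(-36 + 23) = (-4 - 6/(1*(-4)))*(-13) = (-4 - 6/(-4))*(-13) = (-4 - 6*(-¼))*(-13) = (-4 + 3/2)*(-13) = -5/2*(-13) = 65/2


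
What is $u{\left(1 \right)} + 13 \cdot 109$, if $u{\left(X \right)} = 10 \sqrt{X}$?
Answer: $1427$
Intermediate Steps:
$u{\left(1 \right)} + 13 \cdot 109 = 10 \sqrt{1} + 13 \cdot 109 = 10 \cdot 1 + 1417 = 10 + 1417 = 1427$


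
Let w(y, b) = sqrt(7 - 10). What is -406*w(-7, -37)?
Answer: -406*I*sqrt(3) ≈ -703.21*I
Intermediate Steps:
w(y, b) = I*sqrt(3) (w(y, b) = sqrt(-3) = I*sqrt(3))
-406*w(-7, -37) = -406*I*sqrt(3)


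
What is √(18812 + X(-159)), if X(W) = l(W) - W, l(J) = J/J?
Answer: 6*√527 ≈ 137.74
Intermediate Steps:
l(J) = 1
X(W) = 1 - W
√(18812 + X(-159)) = √(18812 + (1 - 1*(-159))) = √(18812 + (1 + 159)) = √(18812 + 160) = √18972 = 6*√527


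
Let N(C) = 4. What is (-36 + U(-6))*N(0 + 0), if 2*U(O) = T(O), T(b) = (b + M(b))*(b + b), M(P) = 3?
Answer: -72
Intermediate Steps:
T(b) = 2*b*(3 + b) (T(b) = (b + 3)*(b + b) = (3 + b)*(2*b) = 2*b*(3 + b))
U(O) = O*(3 + O) (U(O) = (2*O*(3 + O))/2 = O*(3 + O))
(-36 + U(-6))*N(0 + 0) = (-36 - 6*(3 - 6))*4 = (-36 - 6*(-3))*4 = (-36 + 18)*4 = -18*4 = -72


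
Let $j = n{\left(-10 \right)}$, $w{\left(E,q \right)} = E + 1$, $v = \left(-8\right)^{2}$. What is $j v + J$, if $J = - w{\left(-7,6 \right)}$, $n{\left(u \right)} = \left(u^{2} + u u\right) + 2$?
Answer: $12934$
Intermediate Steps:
$n{\left(u \right)} = 2 + 2 u^{2}$ ($n{\left(u \right)} = \left(u^{2} + u^{2}\right) + 2 = 2 u^{2} + 2 = 2 + 2 u^{2}$)
$v = 64$
$w{\left(E,q \right)} = 1 + E$
$j = 202$ ($j = 2 + 2 \left(-10\right)^{2} = 2 + 2 \cdot 100 = 2 + 200 = 202$)
$J = 6$ ($J = - (1 - 7) = \left(-1\right) \left(-6\right) = 6$)
$j v + J = 202 \cdot 64 + 6 = 12928 + 6 = 12934$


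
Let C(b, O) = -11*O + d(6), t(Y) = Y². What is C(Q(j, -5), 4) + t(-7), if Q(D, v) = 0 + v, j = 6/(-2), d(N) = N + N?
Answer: 17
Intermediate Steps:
d(N) = 2*N
j = -3 (j = 6*(-½) = -3)
Q(D, v) = v
C(b, O) = 12 - 11*O (C(b, O) = -11*O + 2*6 = -11*O + 12 = 12 - 11*O)
C(Q(j, -5), 4) + t(-7) = (12 - 11*4) + (-7)² = (12 - 44) + 49 = -32 + 49 = 17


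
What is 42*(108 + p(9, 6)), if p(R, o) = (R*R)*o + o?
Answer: 25200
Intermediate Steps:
p(R, o) = o + o*R² (p(R, o) = R²*o + o = o*R² + o = o + o*R²)
42*(108 + p(9, 6)) = 42*(108 + 6*(1 + 9²)) = 42*(108 + 6*(1 + 81)) = 42*(108 + 6*82) = 42*(108 + 492) = 42*600 = 25200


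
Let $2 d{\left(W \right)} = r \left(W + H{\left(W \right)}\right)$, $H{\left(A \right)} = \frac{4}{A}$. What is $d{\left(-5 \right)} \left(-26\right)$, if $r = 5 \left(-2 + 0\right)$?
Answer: $-754$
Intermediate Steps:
$r = -10$ ($r = 5 \left(-2\right) = -10$)
$d{\left(W \right)} = - \frac{20}{W} - 5 W$ ($d{\left(W \right)} = \frac{\left(-10\right) \left(W + \frac{4}{W}\right)}{2} = \frac{- \frac{40}{W} - 10 W}{2} = - \frac{20}{W} - 5 W$)
$d{\left(-5 \right)} \left(-26\right) = \left(- \frac{20}{-5} - -25\right) \left(-26\right) = \left(\left(-20\right) \left(- \frac{1}{5}\right) + 25\right) \left(-26\right) = \left(4 + 25\right) \left(-26\right) = 29 \left(-26\right) = -754$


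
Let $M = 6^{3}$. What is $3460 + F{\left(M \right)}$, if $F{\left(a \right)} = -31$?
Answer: $3429$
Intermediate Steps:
$M = 216$
$3460 + F{\left(M \right)} = 3460 - 31 = 3429$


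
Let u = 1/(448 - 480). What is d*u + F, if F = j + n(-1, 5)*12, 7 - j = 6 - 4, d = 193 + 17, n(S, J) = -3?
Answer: -601/16 ≈ -37.563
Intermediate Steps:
d = 210
j = 5 (j = 7 - (6 - 4) = 7 - 1*2 = 7 - 2 = 5)
u = -1/32 (u = 1/(-32) = -1/32 ≈ -0.031250)
F = -31 (F = 5 - 3*12 = 5 - 36 = -31)
d*u + F = 210*(-1/32) - 31 = -105/16 - 31 = -601/16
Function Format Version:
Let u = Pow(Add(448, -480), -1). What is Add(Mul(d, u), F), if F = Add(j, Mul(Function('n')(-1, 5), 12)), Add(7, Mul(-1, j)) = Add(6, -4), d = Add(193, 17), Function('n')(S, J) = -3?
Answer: Rational(-601, 16) ≈ -37.563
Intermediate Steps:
d = 210
j = 5 (j = Add(7, Mul(-1, Add(6, -4))) = Add(7, Mul(-1, 2)) = Add(7, -2) = 5)
u = Rational(-1, 32) (u = Pow(-32, -1) = Rational(-1, 32) ≈ -0.031250)
F = -31 (F = Add(5, Mul(-3, 12)) = Add(5, -36) = -31)
Add(Mul(d, u), F) = Add(Mul(210, Rational(-1, 32)), -31) = Add(Rational(-105, 16), -31) = Rational(-601, 16)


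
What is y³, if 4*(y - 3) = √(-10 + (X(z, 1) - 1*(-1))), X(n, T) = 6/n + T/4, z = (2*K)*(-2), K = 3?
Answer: (24 + I*√37)³/512 ≈ 21.797 + 20.09*I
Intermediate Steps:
z = -12 (z = (2*3)*(-2) = 6*(-2) = -12)
X(n, T) = 6/n + T/4 (X(n, T) = 6/n + T*(¼) = 6/n + T/4)
y = 3 + I*√37/8 (y = 3 + √(-10 + ((6/(-12) + (¼)*1) - 1*(-1)))/4 = 3 + √(-10 + ((6*(-1/12) + ¼) + 1))/4 = 3 + √(-10 + ((-½ + ¼) + 1))/4 = 3 + √(-10 + (-¼ + 1))/4 = 3 + √(-10 + ¾)/4 = 3 + √(-37/4)/4 = 3 + (I*√37/2)/4 = 3 + I*√37/8 ≈ 3.0 + 0.76035*I)
y³ = (3 + I*√37/8)³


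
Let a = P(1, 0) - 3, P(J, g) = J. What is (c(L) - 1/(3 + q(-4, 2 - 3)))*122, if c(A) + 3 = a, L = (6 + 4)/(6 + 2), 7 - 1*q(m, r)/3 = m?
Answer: -11041/18 ≈ -613.39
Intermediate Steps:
q(m, r) = 21 - 3*m
L = 5/4 (L = 10/8 = 10*(1/8) = 5/4 ≈ 1.2500)
a = -2 (a = 1 - 3 = -2)
c(A) = -5 (c(A) = -3 - 2 = -5)
(c(L) - 1/(3 + q(-4, 2 - 3)))*122 = (-5 - 1/(3 + (21 - 3*(-4))))*122 = (-5 - 1/(3 + (21 + 12)))*122 = (-5 - 1/(3 + 33))*122 = (-5 - 1/36)*122 = -181/36*122 = -11041/18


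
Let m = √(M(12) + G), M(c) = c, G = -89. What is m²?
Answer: -77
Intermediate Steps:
m = I*√77 (m = √(12 - 89) = √(-77) = I*√77 ≈ 8.775*I)
m² = (I*√77)² = -77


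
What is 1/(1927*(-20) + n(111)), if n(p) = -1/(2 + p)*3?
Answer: -113/4355023 ≈ -2.5947e-5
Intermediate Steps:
n(p) = -3/(2 + p)
1/(1927*(-20) + n(111)) = 1/(1927*(-20) - 3/(2 + 111)) = 1/(-38540 - 3/113) = 1/(-4355023/113) = -113/4355023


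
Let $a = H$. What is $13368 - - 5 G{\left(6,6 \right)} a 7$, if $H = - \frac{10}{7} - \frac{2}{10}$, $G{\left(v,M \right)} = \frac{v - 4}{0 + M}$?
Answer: $13349$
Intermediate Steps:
$G{\left(v,M \right)} = \frac{-4 + v}{M}$
$H = - \frac{57}{35}$ ($H = \left(-10\right) \frac{1}{7} - \frac{1}{5} = - \frac{10}{7} - \frac{1}{5} = - \frac{57}{35} \approx -1.6286$)
$a = - \frac{57}{35} \approx -1.6286$
$13368 - - 5 G{\left(6,6 \right)} a 7 = 13368 - - 5 \frac{-4 + 6}{6} \left(- \frac{57}{35}\right) 7 = 13368 - - 5 \cdot \frac{1}{6} \cdot 2 \left(- \frac{57}{35}\right) 7 = 13368 - \left(-5\right) \frac{1}{3} \left(- \frac{57}{35}\right) 7 = 13368 - \left(- \frac{5}{3}\right) \left(- \frac{57}{35}\right) 7 = 13368 - \frac{19}{7} \cdot 7 = 13368 - 19 = 13349$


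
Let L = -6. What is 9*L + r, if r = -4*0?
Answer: -54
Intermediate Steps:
r = 0
9*L + r = 9*(-6) + 0 = -54 + 0 = -54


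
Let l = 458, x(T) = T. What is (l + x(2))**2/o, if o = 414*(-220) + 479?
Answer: -211600/90601 ≈ -2.3355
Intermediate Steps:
o = -90601 (o = -91080 + 479 = -90601)
(l + x(2))**2/o = (458 + 2)**2/(-90601) = 460**2*(-1/90601) = 211600*(-1/90601) = -211600/90601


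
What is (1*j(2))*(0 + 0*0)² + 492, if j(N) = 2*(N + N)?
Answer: 492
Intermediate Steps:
j(N) = 4*N (j(N) = 2*(2*N) = 4*N)
(1*j(2))*(0 + 0*0)² + 492 = (1*(4*2))*(0 + 0*0)² + 492 = (1*8)*(0 + 0)² + 492 = 8*0² + 492 = 8*0 + 492 = 0 + 492 = 492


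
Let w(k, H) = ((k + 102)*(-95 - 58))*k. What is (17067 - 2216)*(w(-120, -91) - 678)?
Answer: -4918027458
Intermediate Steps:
w(k, H) = k*(-15606 - 153*k) (w(k, H) = ((102 + k)*(-153))*k = (-15606 - 153*k)*k = k*(-15606 - 153*k))
(17067 - 2216)*(w(-120, -91) - 678) = (17067 - 2216)*(-153*(-120)*(102 - 120) - 678) = 14851*(-153*(-120)*(-18) - 678) = 14851*(-330480 - 678) = 14851*(-331158) = -4918027458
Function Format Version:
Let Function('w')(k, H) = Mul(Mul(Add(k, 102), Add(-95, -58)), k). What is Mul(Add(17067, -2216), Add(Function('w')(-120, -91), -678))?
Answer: -4918027458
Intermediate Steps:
Function('w')(k, H) = Mul(k, Add(-15606, Mul(-153, k))) (Function('w')(k, H) = Mul(Mul(Add(102, k), -153), k) = Mul(Add(-15606, Mul(-153, k)), k) = Mul(k, Add(-15606, Mul(-153, k))))
Mul(Add(17067, -2216), Add(Function('w')(-120, -91), -678)) = Mul(Add(17067, -2216), Add(Mul(-153, -120, Add(102, -120)), -678)) = Mul(14851, Add(Mul(-153, -120, -18), -678)) = Mul(14851, Add(-330480, -678)) = Mul(14851, -331158) = -4918027458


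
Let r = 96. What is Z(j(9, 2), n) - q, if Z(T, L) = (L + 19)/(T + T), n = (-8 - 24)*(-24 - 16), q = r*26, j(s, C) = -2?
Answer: -11283/4 ≈ -2820.8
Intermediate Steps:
q = 2496 (q = 96*26 = 2496)
n = 1280 (n = -32*(-40) = 1280)
Z(T, L) = (19 + L)/(2*T) (Z(T, L) = (19 + L)/((2*T)) = (19 + L)*(1/(2*T)) = (19 + L)/(2*T))
Z(j(9, 2), n) - q = (1/2)*(19 + 1280)/(-2) - 1*2496 = (1/2)*(-1/2)*1299 - 2496 = -1299/4 - 2496 = -11283/4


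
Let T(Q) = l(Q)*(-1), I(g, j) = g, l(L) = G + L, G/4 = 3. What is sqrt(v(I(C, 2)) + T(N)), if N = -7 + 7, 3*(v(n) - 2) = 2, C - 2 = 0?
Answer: 2*I*sqrt(21)/3 ≈ 3.055*I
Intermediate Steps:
G = 12 (G = 4*3 = 12)
C = 2 (C = 2 + 0 = 2)
l(L) = 12 + L
v(n) = 8/3 (v(n) = 2 + (1/3)*2 = 2 + 2/3 = 8/3)
N = 0
T(Q) = -12 - Q (T(Q) = (12 + Q)*(-1) = -12 - Q)
sqrt(v(I(C, 2)) + T(N)) = sqrt(8/3 + (-12 - 1*0)) = sqrt(8/3 + (-12 + 0)) = sqrt(8/3 - 12) = sqrt(-28/3) = 2*I*sqrt(21)/3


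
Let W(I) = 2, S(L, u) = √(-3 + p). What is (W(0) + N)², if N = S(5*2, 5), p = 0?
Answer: (2 + I*√3)² ≈ 1.0 + 6.9282*I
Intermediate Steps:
S(L, u) = I*√3 (S(L, u) = √(-3 + 0) = √(-3) = I*√3)
N = I*√3 ≈ 1.732*I
(W(0) + N)² = (2 + I*√3)²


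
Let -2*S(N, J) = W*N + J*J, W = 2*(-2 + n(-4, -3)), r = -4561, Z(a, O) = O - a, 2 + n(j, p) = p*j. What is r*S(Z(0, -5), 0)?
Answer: -182440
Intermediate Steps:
n(j, p) = -2 + j*p (n(j, p) = -2 + p*j = -2 + j*p)
W = 16 (W = 2*(-2 + (-2 - 4*(-3))) = 2*(-2 + (-2 + 12)) = 2*(-2 + 10) = 2*8 = 16)
S(N, J) = -8*N - J**2/2 (S(N, J) = -(16*N + J*J)/2 = -(16*N + J**2)/2 = -(J**2 + 16*N)/2 = -8*N - J**2/2)
r*S(Z(0, -5), 0) = -4561*(-8*(-5 - 1*0) - 1/2*0**2) = -4561*(-8*(-5 + 0) - 1/2*0) = -4561*(-8*(-5) + 0) = -4561*(40 + 0) = -4561*40 = -182440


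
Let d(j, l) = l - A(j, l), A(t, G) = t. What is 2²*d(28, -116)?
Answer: -576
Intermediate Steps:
d(j, l) = l - j
2²*d(28, -116) = 2²*(-116 - 1*28) = 4*(-116 - 28) = 4*(-144) = -576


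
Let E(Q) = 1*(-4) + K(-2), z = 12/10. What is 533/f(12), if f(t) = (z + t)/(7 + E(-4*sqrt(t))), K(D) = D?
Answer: 2665/66 ≈ 40.379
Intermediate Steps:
z = 6/5 (z = 12*(1/10) = 6/5 ≈ 1.2000)
E(Q) = -6 (E(Q) = 1*(-4) - 2 = -4 - 2 = -6)
f(t) = 6/5 + t (f(t) = (6/5 + t)/(7 - 6) = (6/5 + t)/1 = (6/5 + t)*1 = 6/5 + t)
533/f(12) = 533/(6/5 + 12) = 533/(66/5) = 533*(5/66) = 2665/66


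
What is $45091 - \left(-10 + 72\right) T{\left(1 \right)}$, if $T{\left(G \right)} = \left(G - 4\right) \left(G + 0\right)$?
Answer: $45277$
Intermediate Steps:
$T{\left(G \right)} = G \left(-4 + G\right)$ ($T{\left(G \right)} = \left(-4 + G\right) G = G \left(-4 + G\right)$)
$45091 - \left(-10 + 72\right) T{\left(1 \right)} = 45091 - \left(-10 + 72\right) 1 \left(-4 + 1\right) = 45091 - 62 \cdot 1 \left(-3\right) = 45091 - 62 \left(-3\right) = 45091 - -186 = 45091 + 186 = 45277$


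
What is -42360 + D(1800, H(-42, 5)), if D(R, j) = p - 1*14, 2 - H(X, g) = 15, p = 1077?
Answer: -41297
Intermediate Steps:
H(X, g) = -13 (H(X, g) = 2 - 1*15 = 2 - 15 = -13)
D(R, j) = 1063 (D(R, j) = 1077 - 1*14 = 1077 - 14 = 1063)
-42360 + D(1800, H(-42, 5)) = -42360 + 1063 = -41297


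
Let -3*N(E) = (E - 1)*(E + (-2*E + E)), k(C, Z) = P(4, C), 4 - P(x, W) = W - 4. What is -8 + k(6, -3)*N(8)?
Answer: -8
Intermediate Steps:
P(x, W) = 8 - W (P(x, W) = 4 - (W - 4) = 4 - (-4 + W) = 4 + (4 - W) = 8 - W)
k(C, Z) = 8 - C
N(E) = 0 (N(E) = -(E - 1)*(E + (-2*E + E))/3 = -(-1 + E)*(E - E)/3 = -(-1 + E)*0/3 = -⅓*0 = 0)
-8 + k(6, -3)*N(8) = -8 + (8 - 1*6)*0 = -8 + (8 - 6)*0 = -8 + 2*0 = -8 + 0 = -8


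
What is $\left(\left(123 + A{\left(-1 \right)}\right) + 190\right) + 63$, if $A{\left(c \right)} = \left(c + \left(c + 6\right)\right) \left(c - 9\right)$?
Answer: $336$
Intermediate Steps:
$A{\left(c \right)} = \left(-9 + c\right) \left(6 + 2 c\right)$ ($A{\left(c \right)} = \left(c + \left(6 + c\right)\right) \left(-9 + c\right) = \left(6 + 2 c\right) \left(-9 + c\right) = \left(-9 + c\right) \left(6 + 2 c\right)$)
$\left(\left(123 + A{\left(-1 \right)}\right) + 190\right) + 63 = \left(\left(123 - \left(42 - 2\right)\right) + 190\right) + 63 = \left(\left(123 + \left(-54 + 12 + 2 \cdot 1\right)\right) + 190\right) + 63 = \left(\left(123 + \left(-54 + 12 + 2\right)\right) + 190\right) + 63 = \left(\left(123 - 40\right) + 190\right) + 63 = \left(83 + 190\right) + 63 = 273 + 63 = 336$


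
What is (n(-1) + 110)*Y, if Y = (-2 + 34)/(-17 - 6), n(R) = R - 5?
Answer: -3328/23 ≈ -144.70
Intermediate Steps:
n(R) = -5 + R
Y = -32/23 (Y = 32/(-23) = 32*(-1/23) = -32/23 ≈ -1.3913)
(n(-1) + 110)*Y = ((-5 - 1) + 110)*(-32/23) = (-6 + 110)*(-32/23) = 104*(-32/23) = -3328/23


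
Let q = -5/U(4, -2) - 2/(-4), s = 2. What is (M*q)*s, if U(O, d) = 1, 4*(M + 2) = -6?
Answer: 63/2 ≈ 31.500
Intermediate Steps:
M = -7/2 (M = -2 + (¼)*(-6) = -2 - 3/2 = -7/2 ≈ -3.5000)
q = -9/2 (q = -5/1 - 2/(-4) = -5*1 - 2*(-¼) = -5 + ½ = -9/2 ≈ -4.5000)
(M*q)*s = -7/2*(-9/2)*2 = (63/4)*2 = 63/2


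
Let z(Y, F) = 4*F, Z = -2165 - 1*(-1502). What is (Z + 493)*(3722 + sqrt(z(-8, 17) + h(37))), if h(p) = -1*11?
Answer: -632740 - 170*sqrt(57) ≈ -6.3402e+5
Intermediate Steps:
h(p) = -11
Z = -663 (Z = -2165 + 1502 = -663)
(Z + 493)*(3722 + sqrt(z(-8, 17) + h(37))) = (-663 + 493)*(3722 + sqrt(4*17 - 11)) = -170*(3722 + sqrt(68 - 11)) = -170*(3722 + sqrt(57)) = -632740 - 170*sqrt(57)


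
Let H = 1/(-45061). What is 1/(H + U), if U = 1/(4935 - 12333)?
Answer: -333361278/52459 ≈ -6354.7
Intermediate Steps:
H = -1/45061 ≈ -2.2192e-5
U = -1/7398 (U = 1/(-7398) = -1/7398 ≈ -0.00013517)
1/(H + U) = 1/(-1/45061 - 1/7398) = 1/(-52459/333361278) = -333361278/52459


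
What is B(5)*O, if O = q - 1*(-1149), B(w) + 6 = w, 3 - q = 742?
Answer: -410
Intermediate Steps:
q = -739 (q = 3 - 1*742 = 3 - 742 = -739)
B(w) = -6 + w
O = 410 (O = -739 - 1*(-1149) = -739 + 1149 = 410)
B(5)*O = (-6 + 5)*410 = -1*410 = -410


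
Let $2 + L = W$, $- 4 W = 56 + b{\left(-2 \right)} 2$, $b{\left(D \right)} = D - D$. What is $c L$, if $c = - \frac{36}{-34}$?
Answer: $- \frac{288}{17} \approx -16.941$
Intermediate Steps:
$b{\left(D \right)} = 0$
$W = -14$ ($W = - \frac{56 + 0 \cdot 2}{4} = - \frac{56 + 0}{4} = \left(- \frac{1}{4}\right) 56 = -14$)
$L = -16$ ($L = -2 - 14 = -16$)
$c = \frac{18}{17}$ ($c = \left(-36\right) \left(- \frac{1}{34}\right) = \frac{18}{17} \approx 1.0588$)
$c L = \frac{18}{17} \left(-16\right) = - \frac{288}{17}$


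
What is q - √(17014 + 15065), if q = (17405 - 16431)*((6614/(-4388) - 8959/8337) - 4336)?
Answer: -38647658416831/9145689 - 17*√111 ≈ -4.2260e+6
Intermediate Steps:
q = -38647658416831/9145689 (q = 974*((6614*(-1/4388) - 8959*1/8337) - 4336) = 974*((-3307/2194 - 8959/8337) - 4336) = 974*(-47226505/18291378 - 4336) = 974*(-79358641513/18291378) = -38647658416831/9145689 ≈ -4.2258e+6)
q - √(17014 + 15065) = -38647658416831/9145689 - √(17014 + 15065) = -38647658416831/9145689 - √32079 = -38647658416831/9145689 - 17*√111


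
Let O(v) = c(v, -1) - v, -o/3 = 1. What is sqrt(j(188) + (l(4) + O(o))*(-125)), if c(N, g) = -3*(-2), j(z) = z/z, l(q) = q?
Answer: 2*I*sqrt(406) ≈ 40.299*I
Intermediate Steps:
o = -3 (o = -3*1 = -3)
j(z) = 1
c(N, g) = 6 (c(N, g) = -1*(-6) = 6)
O(v) = 6 - v
sqrt(j(188) + (l(4) + O(o))*(-125)) = sqrt(1 + (4 + (6 - 1*(-3)))*(-125)) = sqrt(1 + (4 + (6 + 3))*(-125)) = sqrt(1 + (4 + 9)*(-125)) = sqrt(1 + 13*(-125)) = sqrt(1 - 1625) = sqrt(-1624) = 2*I*sqrt(406)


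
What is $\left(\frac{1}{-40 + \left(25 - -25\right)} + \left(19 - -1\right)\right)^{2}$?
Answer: $\frac{40401}{100} \approx 404.01$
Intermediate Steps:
$\left(\frac{1}{-40 + \left(25 - -25\right)} + \left(19 - -1\right)\right)^{2} = \left(\frac{1}{-40 + \left(25 + 25\right)} + \left(19 + 1\right)\right)^{2} = \left(\frac{1}{-40 + 50} + 20\right)^{2} = \left(\frac{1}{10} + 20\right)^{2} = \left(\frac{201}{10}\right)^{2} = \frac{40401}{100}$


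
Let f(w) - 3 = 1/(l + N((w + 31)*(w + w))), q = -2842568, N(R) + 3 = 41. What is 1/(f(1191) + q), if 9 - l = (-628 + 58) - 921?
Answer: -1538/4371864969 ≈ -3.5179e-7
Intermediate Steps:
l = 1500 (l = 9 - ((-628 + 58) - 921) = 9 - (-570 - 921) = 9 - 1*(-1491) = 9 + 1491 = 1500)
N(R) = 38 (N(R) = -3 + 41 = 38)
f(w) = 4615/1538 (f(w) = 3 + 1/(1500 + 38) = 3 + 1/1538 = 4615/1538)
1/(f(1191) + q) = 1/(4615/1538 - 2842568) = 1/(-4371864969/1538) = -1538/4371864969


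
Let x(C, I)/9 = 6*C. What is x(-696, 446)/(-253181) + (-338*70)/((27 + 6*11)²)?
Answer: -5665198444/2189762469 ≈ -2.5871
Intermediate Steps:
x(C, I) = 54*C (x(C, I) = 9*(6*C) = 54*C)
x(-696, 446)/(-253181) + (-338*70)/((27 + 6*11)²) = (54*(-696))/(-253181) + (-338*70)/((27 + 6*11)²) = -37584*(-1/253181) - 23660/(27 + 66)² = 37584/253181 - 23660/(93²) = 37584/253181 - 23660/8649 = -5665198444/2189762469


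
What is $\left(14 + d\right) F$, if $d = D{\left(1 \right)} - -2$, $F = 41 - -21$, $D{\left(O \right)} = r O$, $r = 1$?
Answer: $1054$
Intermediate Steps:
$D{\left(O \right)} = O$ ($D{\left(O \right)} = 1 O = O$)
$F = 62$ ($F = 41 + 21 = 62$)
$d = 3$ ($d = 1 - -2 = 1 + 2 = 3$)
$\left(14 + d\right) F = \left(14 + 3\right) 62 = 17 \cdot 62 = 1054$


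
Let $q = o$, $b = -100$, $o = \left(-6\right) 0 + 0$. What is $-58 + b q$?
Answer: $-58$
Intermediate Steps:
$o = 0$ ($o = 0 + 0 = 0$)
$q = 0$
$-58 + b q = -58 - 0 = -58 + 0 = -58$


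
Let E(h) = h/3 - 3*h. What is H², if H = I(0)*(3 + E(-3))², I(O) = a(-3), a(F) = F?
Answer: 131769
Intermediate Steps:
E(h) = -8*h/3 (E(h) = h*(⅓) - 3*h = h/3 - 3*h = -8*h/3)
I(O) = -3
H = -363 (H = -3*(3 - 8/3*(-3))² = -3*(3 + 8)² = -3*11² = -3*121 = -363)
H² = (-363)² = 131769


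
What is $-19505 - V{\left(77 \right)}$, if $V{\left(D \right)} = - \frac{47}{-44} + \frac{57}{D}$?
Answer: $- \frac{6008097}{308} \approx -19507.0$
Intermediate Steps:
$V{\left(D \right)} = \frac{47}{44} + \frac{57}{D}$ ($V{\left(D \right)} = \left(-47\right) \left(- \frac{1}{44}\right) + \frac{57}{D} = \frac{47}{44} + \frac{57}{D}$)
$-19505 - V{\left(77 \right)} = -19505 - \left(\frac{47}{44} + \frac{57}{77}\right) = -19505 - \frac{557}{308} = - \frac{6008097}{308}$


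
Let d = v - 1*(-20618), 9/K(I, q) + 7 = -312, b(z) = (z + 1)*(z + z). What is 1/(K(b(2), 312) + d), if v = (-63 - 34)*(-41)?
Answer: 319/7845796 ≈ 4.0659e-5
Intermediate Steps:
b(z) = 2*z*(1 + z) (b(z) = (1 + z)*(2*z) = 2*z*(1 + z))
K(I, q) = -9/319 (K(I, q) = 9/(-7 - 312) = 9/(-319) = 9*(-1/319) = -9/319)
v = 3977 (v = -97*(-41) = 3977)
d = 24595 (d = 3977 - 1*(-20618) = 3977 + 20618 = 24595)
1/(K(b(2), 312) + d) = 1/(-9/319 + 24595) = 1/(7845796/319) = 319/7845796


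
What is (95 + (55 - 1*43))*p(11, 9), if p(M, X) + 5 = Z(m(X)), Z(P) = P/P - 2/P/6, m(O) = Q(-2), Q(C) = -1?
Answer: -1177/3 ≈ -392.33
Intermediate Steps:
m(O) = -1
Z(P) = 1 - 1/(3*P) (Z(P) = 1 - 2/P*(1/6) = 1 - 1/(3*P))
p(M, X) = -11/3 (p(M, X) = -5 + (-1/3 - 1)/(-1) = -5 - 1*(-4/3) = -5 + 4/3 = -11/3)
(95 + (55 - 1*43))*p(11, 9) = (95 + (55 - 1*43))*(-11/3) = (95 + (55 - 43))*(-11/3) = (95 + 12)*(-11/3) = 107*(-11/3) = -1177/3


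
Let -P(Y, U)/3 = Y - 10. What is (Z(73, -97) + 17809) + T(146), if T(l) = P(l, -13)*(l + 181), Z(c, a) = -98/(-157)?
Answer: -18150201/157 ≈ -1.1561e+5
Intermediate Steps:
Z(c, a) = 98/157 (Z(c, a) = -98*(-1/157) = 98/157)
P(Y, U) = 30 - 3*Y (P(Y, U) = -3*(Y - 10) = -3*(-10 + Y) = 30 - 3*Y)
T(l) = (30 - 3*l)*(181 + l) (T(l) = (30 - 3*l)*(l + 181) = (30 - 3*l)*(181 + l))
(Z(73, -97) + 17809) + T(146) = (98/157 + 17809) - 3*(-10 + 146)*(181 + 146) = 2796111/157 - 3*136*327 = 2796111/157 - 133416 = -18150201/157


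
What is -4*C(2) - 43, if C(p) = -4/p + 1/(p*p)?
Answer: -36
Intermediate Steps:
C(p) = p⁻² - 4/p (C(p) = -4/p + p⁻² = p⁻² - 4/p)
-4*C(2) - 43 = -4*(1 - 4*2)/2² - 43 = -(1 - 8) - 43 = -(-7) - 43 = -4*(-7/4) - 43 = 7 - 43 = -36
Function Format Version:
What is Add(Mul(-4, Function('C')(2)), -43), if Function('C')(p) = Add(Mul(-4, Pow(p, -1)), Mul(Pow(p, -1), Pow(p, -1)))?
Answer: -36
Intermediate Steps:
Function('C')(p) = Add(Pow(p, -2), Mul(-4, Pow(p, -1))) (Function('C')(p) = Add(Mul(-4, Pow(p, -1)), Pow(p, -2)) = Add(Pow(p, -2), Mul(-4, Pow(p, -1))))
Add(Mul(-4, Function('C')(2)), -43) = Add(Mul(-4, Mul(Pow(2, -2), Add(1, Mul(-4, 2)))), -43) = Add(Mul(-4, Mul(Rational(1, 4), Add(1, -8))), -43) = Add(Mul(-4, Mul(Rational(1, 4), -7)), -43) = Add(Mul(-4, Rational(-7, 4)), -43) = Add(7, -43) = -36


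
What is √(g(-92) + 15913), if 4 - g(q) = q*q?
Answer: √7453 ≈ 86.331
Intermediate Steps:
g(q) = 4 - q² (g(q) = 4 - q*q = 4 - q²)
√(g(-92) + 15913) = √((4 - 1*(-92)²) + 15913) = √((4 - 1*8464) + 15913) = √((4 - 8464) + 15913) = √(-8460 + 15913) = √7453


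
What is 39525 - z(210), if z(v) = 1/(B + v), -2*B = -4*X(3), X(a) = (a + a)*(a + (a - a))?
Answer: 9723149/246 ≈ 39525.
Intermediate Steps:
X(a) = 2*a² (X(a) = (2*a)*(a + 0) = (2*a)*a = 2*a²)
B = 36 (B = -(-2)*2*3² = -(-2)*2*9 = -(-2)*18 = -½*(-72) = 36)
z(v) = 1/(36 + v)
39525 - z(210) = 39525 - 1/(36 + 210) = 39525 - 1/246 = 9723149/246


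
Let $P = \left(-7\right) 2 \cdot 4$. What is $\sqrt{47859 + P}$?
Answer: $\sqrt{47803} \approx 218.64$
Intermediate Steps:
$P = -56$ ($P = \left(-14\right) 4 = -56$)
$\sqrt{47859 + P} = \sqrt{47859 - 56} = \sqrt{47803}$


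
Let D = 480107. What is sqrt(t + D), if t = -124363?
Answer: 4*sqrt(22234) ≈ 596.44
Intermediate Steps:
sqrt(t + D) = sqrt(-124363 + 480107) = sqrt(355744) = 4*sqrt(22234)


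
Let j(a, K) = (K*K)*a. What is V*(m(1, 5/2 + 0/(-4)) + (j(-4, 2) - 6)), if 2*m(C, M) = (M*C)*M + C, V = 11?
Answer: -1617/8 ≈ -202.13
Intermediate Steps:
m(C, M) = C/2 + C*M**2/2 (m(C, M) = ((M*C)*M + C)/2 = ((C*M)*M + C)/2 = (C*M**2 + C)/2 = (C + C*M**2)/2 = C/2 + C*M**2/2)
j(a, K) = a*K**2 (j(a, K) = K**2*a = a*K**2)
V*(m(1, 5/2 + 0/(-4)) + (j(-4, 2) - 6)) = 11*((1/2)*1*(1 + (5/2 + 0/(-4))**2) + (-4*2**2 - 6)) = 11*((1/2)*1*(1 + (5*(1/2) + 0*(-1/4))**2) + (-4*4 - 6)) = 11*((1/2)*1*(1 + (5/2 + 0)**2) + (-16 - 6)) = 11*((1/2)*1*(1 + (5/2)**2) - 22) = 11*((1/2)*1*(1 + 25/4) - 22) = 11*((1/2)*1*(29/4) - 22) = 11*(29/8 - 22) = 11*(-147/8) = -1617/8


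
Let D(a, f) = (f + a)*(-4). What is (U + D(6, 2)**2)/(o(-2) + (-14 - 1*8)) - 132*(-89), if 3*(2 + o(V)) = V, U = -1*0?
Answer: 433140/37 ≈ 11706.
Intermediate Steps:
U = 0
D(a, f) = -4*a - 4*f (D(a, f) = (a + f)*(-4) = -4*a - 4*f)
o(V) = -2 + V/3
(U + D(6, 2)**2)/(o(-2) + (-14 - 1*8)) - 132*(-89) = (0 + (-4*6 - 4*2)**2)/((-2 + (1/3)*(-2)) + (-14 - 1*8)) - 132*(-89) = (0 + (-24 - 8)**2)/((-2 - 2/3) + (-14 - 8)) + 11748 = (0 + (-32)**2)/(-8/3 - 22) + 11748 = (0 + 1024)/(-74/3) + 11748 = 1024*(-3/74) + 11748 = -1536/37 + 11748 = 433140/37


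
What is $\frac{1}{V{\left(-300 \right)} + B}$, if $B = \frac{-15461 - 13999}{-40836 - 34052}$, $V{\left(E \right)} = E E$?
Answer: $\frac{18722}{1684987365} \approx 1.1111 \cdot 10^{-5}$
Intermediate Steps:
$V{\left(E \right)} = E^{2}$
$B = \frac{7365}{18722}$ ($B = - \frac{29460}{-74888} = \left(-29460\right) \left(- \frac{1}{74888}\right) = \frac{7365}{18722} \approx 0.39339$)
$\frac{1}{V{\left(-300 \right)} + B} = \frac{1}{\left(-300\right)^{2} + \frac{7365}{18722}} = \frac{1}{90000 + \frac{7365}{18722}} = \frac{1}{\frac{1684987365}{18722}} = \frac{18722}{1684987365}$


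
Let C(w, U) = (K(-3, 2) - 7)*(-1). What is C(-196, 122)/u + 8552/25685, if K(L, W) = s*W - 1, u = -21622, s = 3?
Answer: 92429987/277680535 ≈ 0.33286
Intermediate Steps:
K(L, W) = -1 + 3*W (K(L, W) = 3*W - 1 = -1 + 3*W)
C(w, U) = 2 (C(w, U) = ((-1 + 3*2) - 7)*(-1) = ((-1 + 6) - 7)*(-1) = (5 - 7)*(-1) = -2*(-1) = 2)
C(-196, 122)/u + 8552/25685 = 2/(-21622) + 8552/25685 = 2*(-1/21622) + 8552*(1/25685) = -1/10811 + 8552/25685 = 92429987/277680535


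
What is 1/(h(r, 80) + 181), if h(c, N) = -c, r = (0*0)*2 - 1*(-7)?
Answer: 1/174 ≈ 0.0057471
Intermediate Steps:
r = 7 (r = 0*2 + 7 = 0 + 7 = 7)
1/(h(r, 80) + 181) = 1/(-1*7 + 181) = 1/(-7 + 181) = 1/174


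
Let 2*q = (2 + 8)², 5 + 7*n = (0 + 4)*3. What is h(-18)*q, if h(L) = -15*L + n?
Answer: 13550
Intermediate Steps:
n = 1 (n = -5/7 + ((0 + 4)*3)/7 = -5/7 + (4*3)/7 = -5/7 + (⅐)*12 = -5/7 + 12/7 = 1)
h(L) = 1 - 15*L (h(L) = -15*L + 1 = 1 - 15*L)
q = 50 (q = (2 + 8)²/2 = (½)*10² = (½)*100 = 50)
h(-18)*q = (1 - 15*(-18))*50 = (1 + 270)*50 = 271*50 = 13550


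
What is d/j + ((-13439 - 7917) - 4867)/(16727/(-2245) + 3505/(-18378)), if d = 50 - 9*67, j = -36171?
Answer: 39134466524189773/11403903573801 ≈ 3431.7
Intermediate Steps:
d = -553 (d = 50 - 603 = -553)
d/j + ((-13439 - 7917) - 4867)/(16727/(-2245) + 3505/(-18378)) = -553/(-36171) + ((-13439 - 7917) - 4867)/(16727/(-2245) + 3505/(-18378)) = -553*(-1/36171) + (-21356 - 4867)/(16727*(-1/2245) + 3505*(-1/18378)) = 553/36171 - 26223/(-16727/2245 - 3505/18378) = 553/36171 - 26223/(-315277531/41258610) = 553/36171 - 26223*(-41258610/315277531) = 553/36171 + 1081924530030/315277531 = 39134466524189773/11403903573801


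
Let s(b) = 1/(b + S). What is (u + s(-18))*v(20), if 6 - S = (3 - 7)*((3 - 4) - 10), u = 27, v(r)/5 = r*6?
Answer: 113325/7 ≈ 16189.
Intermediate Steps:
v(r) = 30*r (v(r) = 5*(r*6) = 5*(6*r) = 30*r)
S = -38 (S = 6 - (3 - 7)*((3 - 4) - 10) = 6 - (-4)*(-1 - 10) = 6 - (-4)*(-11) = 6 - 1*44 = 6 - 44 = -38)
s(b) = 1/(-38 + b) (s(b) = 1/(b - 38) = 1/(-38 + b))
(u + s(-18))*v(20) = (27 + 1/(-38 - 18))*(30*20) = (27 + 1/(-56))*600 = (27 - 1/56)*600 = (1511/56)*600 = 113325/7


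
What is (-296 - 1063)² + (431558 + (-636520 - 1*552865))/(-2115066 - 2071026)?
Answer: 214238217/116 ≈ 1.8469e+6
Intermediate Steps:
(-296 - 1063)² + (431558 + (-636520 - 1*552865))/(-2115066 - 2071026) = (-1359)² + (431558 + (-636520 - 552865))/(-4186092) = 1846881 + (431558 - 1189385)*(-1/4186092) = 1846881 - 757827*(-1/4186092) = 1846881 + 21/116 = 214238217/116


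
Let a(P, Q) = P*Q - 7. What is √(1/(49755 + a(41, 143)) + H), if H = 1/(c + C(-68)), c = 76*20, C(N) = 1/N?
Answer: √275679588227303/638655261 ≈ 0.025998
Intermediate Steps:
c = 1520
a(P, Q) = -7 + P*Q
H = 68/103359 (H = 1/(1520 + 1/(-68)) = 1/(1520 - 1/68) = 1/(103359/68) = 68/103359 ≈ 0.00065790)
√(1/(49755 + a(41, 143)) + H) = √(1/(49755 + (-7 + 41*143)) + 68/103359) = √(1/(49755 + (-7 + 5863)) + 68/103359) = √(1/(49755 + 5856) + 68/103359) = √(1/55611 + 68/103359) = √(1294969/1915965783) = √275679588227303/638655261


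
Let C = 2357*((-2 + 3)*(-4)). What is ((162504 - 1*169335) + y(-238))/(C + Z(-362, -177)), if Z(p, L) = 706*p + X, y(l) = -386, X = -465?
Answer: 7217/265465 ≈ 0.027186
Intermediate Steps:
Z(p, L) = -465 + 706*p (Z(p, L) = 706*p - 465 = -465 + 706*p)
C = -9428 (C = 2357*(1*(-4)) = 2357*(-4) = -9428)
((162504 - 1*169335) + y(-238))/(C + Z(-362, -177)) = ((162504 - 1*169335) - 386)/(-9428 + (-465 + 706*(-362))) = ((162504 - 169335) - 386)/(-9428 + (-465 - 255572)) = (-6831 - 386)/(-9428 - 256037) = -7217/(-265465) = -7217*(-1/265465) = 7217/265465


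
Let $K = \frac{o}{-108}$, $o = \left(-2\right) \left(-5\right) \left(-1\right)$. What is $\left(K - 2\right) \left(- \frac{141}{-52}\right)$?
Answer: $- \frac{4841}{936} \approx -5.172$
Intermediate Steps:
$o = -10$ ($o = 10 \left(-1\right) = -10$)
$K = \frac{5}{54}$ ($K = - \frac{10}{-108} = \left(-10\right) \left(- \frac{1}{108}\right) = \frac{5}{54} \approx 0.092593$)
$\left(K - 2\right) \left(- \frac{141}{-52}\right) = \left(\frac{5}{54} - 2\right) \left(- \frac{141}{-52}\right) = - \frac{103 \left(\left(-141\right) \left(- \frac{1}{52}\right)\right)}{54} = \left(- \frac{103}{54}\right) \frac{141}{52} = - \frac{4841}{936}$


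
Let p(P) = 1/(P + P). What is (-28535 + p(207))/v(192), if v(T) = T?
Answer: -11813489/79488 ≈ -148.62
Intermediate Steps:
p(P) = 1/(2*P)
(-28535 + p(207))/v(192) = (-28535 + (½)/207)/192 = (-28535 + (½)*(1/207))*(1/192) = (-28535 + 1/414)*(1/192) = -11813489/414*1/192 = -11813489/79488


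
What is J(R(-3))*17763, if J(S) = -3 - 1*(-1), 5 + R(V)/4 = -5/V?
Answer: -35526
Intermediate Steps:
R(V) = -20 - 20/V (R(V) = -20 + 4*(-5/V) = -20 - 20/V)
J(S) = -2 (J(S) = -3 + 1 = -2)
J(R(-3))*17763 = -2*17763 = -35526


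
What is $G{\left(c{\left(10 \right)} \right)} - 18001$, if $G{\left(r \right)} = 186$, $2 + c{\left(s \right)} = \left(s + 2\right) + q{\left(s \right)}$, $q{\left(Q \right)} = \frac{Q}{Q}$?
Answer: $-17815$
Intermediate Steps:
$q{\left(Q \right)} = 1$
$c{\left(s \right)} = 1 + s$ ($c{\left(s \right)} = -2 + \left(\left(s + 2\right) + 1\right) = -2 + \left(\left(2 + s\right) + 1\right) = -2 + \left(3 + s\right) = 1 + s$)
$G{\left(c{\left(10 \right)} \right)} - 18001 = 186 - 18001 = -17815$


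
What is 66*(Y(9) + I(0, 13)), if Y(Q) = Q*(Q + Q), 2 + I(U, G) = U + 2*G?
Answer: 12276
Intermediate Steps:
I(U, G) = -2 + U + 2*G (I(U, G) = -2 + (U + 2*G) = -2 + U + 2*G)
Y(Q) = 2*Q² (Y(Q) = Q*(2*Q) = 2*Q²)
66*(Y(9) + I(0, 13)) = 66*(2*9² + (-2 + 0 + 2*13)) = 66*(2*81 + (-2 + 0 + 26)) = 66*(162 + 24) = 66*186 = 12276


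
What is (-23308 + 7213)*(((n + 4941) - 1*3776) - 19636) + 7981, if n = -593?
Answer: 306843061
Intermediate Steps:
(-23308 + 7213)*(((n + 4941) - 1*3776) - 19636) + 7981 = (-23308 + 7213)*(((-593 + 4941) - 1*3776) - 19636) + 7981 = -16095*((4348 - 3776) - 19636) + 7981 = -16095*(572 - 19636) + 7981 = -16095*(-19064) + 7981 = 306835080 + 7981 = 306843061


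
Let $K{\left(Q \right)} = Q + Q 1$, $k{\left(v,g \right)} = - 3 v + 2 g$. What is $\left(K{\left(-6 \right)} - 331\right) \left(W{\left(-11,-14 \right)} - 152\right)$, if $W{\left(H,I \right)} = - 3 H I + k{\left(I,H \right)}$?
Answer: $203742$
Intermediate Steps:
$K{\left(Q \right)} = 2 Q$ ($K{\left(Q \right)} = Q + Q = 2 Q$)
$W{\left(H,I \right)} = - 3 I + 2 H - 3 H I$ ($W{\left(H,I \right)} = - 3 H I + \left(- 3 I + 2 H\right) = - 3 I + 2 H - 3 H I$)
$\left(K{\left(-6 \right)} - 331\right) \left(W{\left(-11,-14 \right)} - 152\right) = \left(2 \left(-6\right) - 331\right) \left(\left(\left(-3\right) \left(-14\right) + 2 \left(-11\right) - \left(-33\right) \left(-14\right)\right) - 152\right) = \left(-12 - 331\right) \left(\left(42 - 22 - 462\right) - 152\right) = - 343 \left(-442 - 152\right) = \left(-343\right) \left(-594\right) = 203742$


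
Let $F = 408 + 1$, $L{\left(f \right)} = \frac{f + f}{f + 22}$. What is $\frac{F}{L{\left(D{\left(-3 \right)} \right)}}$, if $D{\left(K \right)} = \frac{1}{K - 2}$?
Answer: $- \frac{44581}{2} \approx -22291.0$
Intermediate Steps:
$D{\left(K \right)} = \frac{1}{-2 + K}$
$L{\left(f \right)} = \frac{2 f}{22 + f}$
$F = 409$
$\frac{F}{L{\left(D{\left(-3 \right)} \right)}} = \frac{409}{2 \frac{1}{-2 - 3} \frac{1}{22 + \frac{1}{-2 - 3}}} = \frac{409}{2 \frac{1}{-5} \frac{1}{22 + \frac{1}{-5}}} = \frac{409}{2 \left(- \frac{1}{5}\right) \frac{1}{22 - \frac{1}{5}}} = \frac{409}{2 \left(- \frac{1}{5}\right) \frac{1}{\frac{109}{5}}} = \frac{409}{2 \left(- \frac{1}{5}\right) \frac{5}{109}} = \frac{409}{- \frac{2}{109}} = 409 \left(- \frac{109}{2}\right) = - \frac{44581}{2}$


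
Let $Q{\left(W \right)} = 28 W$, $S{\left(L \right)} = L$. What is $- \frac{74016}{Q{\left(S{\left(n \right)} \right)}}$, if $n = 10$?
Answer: $- \frac{9252}{35} \approx -264.34$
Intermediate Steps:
$- \frac{74016}{Q{\left(S{\left(n \right)} \right)}} = - \frac{74016}{28 \cdot 10} = - \frac{74016}{280} = \left(-74016\right) \frac{1}{280} = - \frac{9252}{35}$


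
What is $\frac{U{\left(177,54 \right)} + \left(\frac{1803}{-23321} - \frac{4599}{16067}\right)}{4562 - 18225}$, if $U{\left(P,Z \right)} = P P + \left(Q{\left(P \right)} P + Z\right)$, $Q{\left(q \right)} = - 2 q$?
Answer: $\frac{11718832028505}{5119505701141} \approx 2.2891$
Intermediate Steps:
$U{\left(P,Z \right)} = Z - P^{2}$ ($U{\left(P,Z \right)} = P P + \left(- 2 P P + Z\right) = P^{2} - \left(- Z + 2 P^{2}\right) = Z - P^{2}$)
$\frac{U{\left(177,54 \right)} + \left(\frac{1803}{-23321} - \frac{4599}{16067}\right)}{4562 - 18225} = \frac{\left(54 - 177^{2}\right) + \left(\frac{1803}{-23321} - \frac{4599}{16067}\right)}{4562 - 18225} = \frac{\left(54 - 31329\right) + \left(1803 \left(- \frac{1}{23321}\right) - \frac{4599}{16067}\right)}{-13663} = \left(\left(54 - 31329\right) - \frac{136222080}{374698507}\right) \left(- \frac{1}{13663}\right) = \left(-31275 - \frac{136222080}{374698507}\right) \left(- \frac{1}{13663}\right) = \left(- \frac{11718832028505}{374698507}\right) \left(- \frac{1}{13663}\right) = \frac{11718832028505}{5119505701141}$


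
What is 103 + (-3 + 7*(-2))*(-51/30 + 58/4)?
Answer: -573/5 ≈ -114.60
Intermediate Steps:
103 + (-3 + 7*(-2))*(-51/30 + 58/4) = 103 + (-3 - 14)*(-51*1/30 + 58*(¼)) = 103 - 17*(-17/10 + 29/2) = 103 - 17*64/5 = 103 - 1088/5 = -573/5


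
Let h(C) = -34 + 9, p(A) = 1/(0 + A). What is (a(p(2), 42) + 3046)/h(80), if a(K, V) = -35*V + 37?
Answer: -1613/25 ≈ -64.520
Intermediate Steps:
p(A) = 1/A
a(K, V) = 37 - 35*V
h(C) = -25
(a(p(2), 42) + 3046)/h(80) = ((37 - 35*42) + 3046)/(-25) = ((37 - 1470) + 3046)*(-1/25) = (-1433 + 3046)*(-1/25) = 1613*(-1/25) = -1613/25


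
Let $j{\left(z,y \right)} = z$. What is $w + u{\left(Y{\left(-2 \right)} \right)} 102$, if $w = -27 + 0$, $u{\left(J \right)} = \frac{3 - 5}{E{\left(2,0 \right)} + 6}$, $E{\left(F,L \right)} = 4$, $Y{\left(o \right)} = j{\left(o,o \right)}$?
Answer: $- \frac{237}{5} \approx -47.4$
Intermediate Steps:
$Y{\left(o \right)} = o$
$u{\left(J \right)} = - \frac{1}{5}$ ($u{\left(J \right)} = \frac{3 - 5}{4 + 6} = - \frac{2}{10} = \left(-2\right) \frac{1}{10} = - \frac{1}{5}$)
$w = -27$
$w + u{\left(Y{\left(-2 \right)} \right)} 102 = -27 - \frac{102}{5} = - \frac{237}{5}$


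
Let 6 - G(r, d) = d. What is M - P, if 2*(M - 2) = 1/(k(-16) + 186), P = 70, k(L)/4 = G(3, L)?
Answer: -37263/548 ≈ -67.998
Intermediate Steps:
G(r, d) = 6 - d
k(L) = 24 - 4*L (k(L) = 4*(6 - L) = 24 - 4*L)
M = 1097/548 (M = 2 + 1/(2*((24 - 4*(-16)) + 186)) = 2 + 1/(2*((24 + 64) + 186)) = 2 + 1/(2*(88 + 186)) = 2 + (1/2)/274 = 2 + (1/2)*(1/274) = 2 + 1/548 = 1097/548 ≈ 2.0018)
M - P = 1097/548 - 1*70 = 1097/548 - 70 = -37263/548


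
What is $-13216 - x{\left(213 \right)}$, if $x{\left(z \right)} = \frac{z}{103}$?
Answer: $- \frac{1361461}{103} \approx -13218.0$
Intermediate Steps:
$x{\left(z \right)} = \frac{z}{103}$ ($x{\left(z \right)} = z \frac{1}{103} = \frac{z}{103}$)
$-13216 - x{\left(213 \right)} = -13216 - \frac{1}{103} \cdot 213 = -13216 - \frac{213}{103} = - \frac{1361461}{103}$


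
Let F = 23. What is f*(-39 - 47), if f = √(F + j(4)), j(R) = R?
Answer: -258*√3 ≈ -446.87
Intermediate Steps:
f = 3*√3 (f = √(23 + 4) = √27 = 3*√3 ≈ 5.1962)
f*(-39 - 47) = (3*√3)*(-39 - 47) = (3*√3)*(-86) = -258*√3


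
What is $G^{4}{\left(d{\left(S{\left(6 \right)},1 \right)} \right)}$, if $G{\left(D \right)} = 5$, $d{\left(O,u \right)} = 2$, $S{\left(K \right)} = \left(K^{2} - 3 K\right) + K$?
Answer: $625$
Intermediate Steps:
$S{\left(K \right)} = K^{2} - 2 K$
$G^{4}{\left(d{\left(S{\left(6 \right)},1 \right)} \right)} = 5^{4} = 625$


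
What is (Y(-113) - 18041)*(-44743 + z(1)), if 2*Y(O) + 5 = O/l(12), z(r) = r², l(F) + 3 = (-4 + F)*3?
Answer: 5651958580/7 ≈ 8.0742e+8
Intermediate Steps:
l(F) = -15 + 3*F (l(F) = -3 + (-4 + F)*3 = -3 + (-12 + 3*F) = -15 + 3*F)
Y(O) = -5/2 + O/42 (Y(O) = -5/2 + (O/(-15 + 3*12))/2 = -5/2 + (O/(-15 + 36))/2 = -5/2 + (O/21)/2 = -5/2 + O/42)
(Y(-113) - 18041)*(-44743 + z(1)) = ((-5/2 + (1/42)*(-113)) - 18041)*(-44743 + 1²) = ((-5/2 - 113/42) - 18041)*(-44743 + 1) = (-109/21 - 18041)*(-44742) = -378970/21*(-44742) = 5651958580/7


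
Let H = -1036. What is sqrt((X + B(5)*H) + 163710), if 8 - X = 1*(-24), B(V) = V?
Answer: 3*sqrt(17618) ≈ 398.20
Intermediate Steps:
X = 32 (X = 8 - (-24) = 8 - 1*(-24) = 8 + 24 = 32)
sqrt((X + B(5)*H) + 163710) = sqrt((32 + 5*(-1036)) + 163710) = sqrt((32 - 5180) + 163710) = sqrt(-5148 + 163710) = sqrt(158562) = 3*sqrt(17618)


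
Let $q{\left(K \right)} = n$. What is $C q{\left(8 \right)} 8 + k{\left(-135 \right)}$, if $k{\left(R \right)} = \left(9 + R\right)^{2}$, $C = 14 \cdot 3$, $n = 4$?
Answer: $17220$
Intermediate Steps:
$C = 42$
$q{\left(K \right)} = 4$
$C q{\left(8 \right)} 8 + k{\left(-135 \right)} = 42 \cdot 4 \cdot 8 + \left(9 - 135\right)^{2} = 168 \cdot 8 + \left(-126\right)^{2} = 1344 + 15876 = 17220$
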